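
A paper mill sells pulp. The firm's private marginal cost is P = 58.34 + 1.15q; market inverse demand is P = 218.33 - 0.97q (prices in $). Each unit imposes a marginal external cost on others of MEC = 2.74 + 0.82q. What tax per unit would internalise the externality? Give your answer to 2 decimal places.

tax = $46.60 per unit

Social marginal cost = private MC + MEC = 61.08 + 1.97q.
Set SMC = demand: 61.08 + 1.97q = 218.33 - 0.97q → q* = 53.4864.
The Pigouvian tax equals MEC at q*: 2.74 + 0.82×53.4864 = 46.5988.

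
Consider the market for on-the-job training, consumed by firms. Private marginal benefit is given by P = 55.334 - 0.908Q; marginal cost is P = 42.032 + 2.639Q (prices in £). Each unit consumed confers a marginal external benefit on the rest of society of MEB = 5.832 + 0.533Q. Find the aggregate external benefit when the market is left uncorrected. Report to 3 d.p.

£25.619

Market equilibrium (private): 42.032 + 2.639Q = 55.334 - 0.908Q → Q_m = 3.7502.
Total external benefit = ∫₀^{Q_m} (5.832 + 0.533Q) dQ = 5.832×3.7502 + ½×0.533×3.7502² = 25.6192.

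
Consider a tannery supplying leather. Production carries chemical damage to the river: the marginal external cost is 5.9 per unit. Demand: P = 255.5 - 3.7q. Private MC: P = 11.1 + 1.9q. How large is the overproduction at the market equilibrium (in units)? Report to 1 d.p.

Market equilibrium (private): 11.1 + 1.9q = 255.5 - 3.7q → q_m = 43.6429.
Social marginal cost = private MC + MEC = 17.0 + 1.9q.
Set SMC = demand: 17.0 + 1.9q = 255.5 - 3.7q → q* = 42.5893.
Gap = |43.6429 − 42.5893| = 1.0536.

1.1 units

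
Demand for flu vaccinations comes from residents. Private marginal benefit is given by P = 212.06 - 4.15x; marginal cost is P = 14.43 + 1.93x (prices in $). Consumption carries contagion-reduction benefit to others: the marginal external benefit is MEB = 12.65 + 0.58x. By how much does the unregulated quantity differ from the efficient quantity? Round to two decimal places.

Market equilibrium (private): 14.43 + 1.93x = 212.06 - 4.15x → x_m = 32.5049.
Social marginal benefit = demand + MEB = 224.71 - 3.57x.
Set SMB = MC: 224.71 - 3.57x = 14.43 + 1.93x → x* = 38.2327.
Gap = |32.5049 − 38.2327| = 5.7278.

5.73 units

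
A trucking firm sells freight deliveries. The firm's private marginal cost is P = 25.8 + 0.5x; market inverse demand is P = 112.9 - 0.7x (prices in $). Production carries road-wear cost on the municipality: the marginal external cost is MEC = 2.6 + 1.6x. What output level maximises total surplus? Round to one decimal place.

x* = 30.2

Social marginal cost = private MC + MEC = 28.4 + 2.1x.
Set SMC = demand: 28.4 + 2.1x = 112.9 - 0.7x → x* = 30.1786.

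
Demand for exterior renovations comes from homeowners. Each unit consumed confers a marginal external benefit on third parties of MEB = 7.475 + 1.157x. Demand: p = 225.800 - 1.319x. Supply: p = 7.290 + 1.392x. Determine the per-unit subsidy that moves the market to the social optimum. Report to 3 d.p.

Social marginal benefit = demand + MEB = 233.275 - 0.162x.
Set SMB = MC: 233.275 - 0.162x = 7.290 + 1.392x → x* = 145.4215.
The Pigouvian subsidy equals MEB at x*: 7.475 + 1.157×145.4215 = 175.7277.

subsidy = 175.728 per unit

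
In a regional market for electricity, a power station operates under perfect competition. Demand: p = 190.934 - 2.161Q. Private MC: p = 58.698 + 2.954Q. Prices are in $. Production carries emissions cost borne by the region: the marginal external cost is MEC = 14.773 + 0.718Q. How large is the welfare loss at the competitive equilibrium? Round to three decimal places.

Market equilibrium (private): 58.698 + 2.954Q = 190.934 - 2.161Q → Q_m = 25.8526.
Social marginal cost = private MC + MEC = 73.471 + 3.672Q.
Set SMC = demand: 73.471 + 3.672Q = 190.934 - 2.161Q → Q* = 20.1377.
Height of the DWL triangle at Q_m is SMC(Q_m) − demand(Q_m) = MEC(Q_m) = 33.3352.
DWL = ½ × 5.7149 × 33.3352 = 95.2537.

DWL = $95.254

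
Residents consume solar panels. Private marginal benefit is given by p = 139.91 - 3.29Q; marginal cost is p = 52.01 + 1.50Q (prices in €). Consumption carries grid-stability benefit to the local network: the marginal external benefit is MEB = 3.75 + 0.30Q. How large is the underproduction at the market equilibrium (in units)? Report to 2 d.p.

Market equilibrium (private): 52.01 + 1.50Q = 139.91 - 3.29Q → Q_m = 18.3507.
Social marginal benefit = demand + MEB = 143.66 - 2.99Q.
Set SMB = MC: 143.66 - 2.99Q = 52.01 + 1.50Q → Q* = 20.4120.
Gap = |18.3507 − 20.4120| = 2.0613.

2.06 units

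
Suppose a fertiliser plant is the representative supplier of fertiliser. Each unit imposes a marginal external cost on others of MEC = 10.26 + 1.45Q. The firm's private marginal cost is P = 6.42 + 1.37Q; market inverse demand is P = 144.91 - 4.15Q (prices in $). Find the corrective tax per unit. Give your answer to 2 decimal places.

Social marginal cost = private MC + MEC = 16.68 + 2.82Q.
Set SMC = demand: 16.68 + 2.82Q = 144.91 - 4.15Q → Q* = 18.3974.
The Pigouvian tax equals MEC at Q*: 10.26 + 1.45×18.3974 = 36.9362.

tax = $36.94 per unit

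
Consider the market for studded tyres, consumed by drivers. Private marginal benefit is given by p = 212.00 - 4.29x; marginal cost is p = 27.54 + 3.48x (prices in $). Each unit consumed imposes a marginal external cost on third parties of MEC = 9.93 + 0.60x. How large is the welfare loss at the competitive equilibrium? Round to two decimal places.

Market equilibrium (private): 27.54 + 3.48x = 212.00 - 4.29x → x_m = 23.7400.
Social marginal benefit = demand − MEC = 202.07 - 4.89x.
Set SMB = MC: 202.07 - 4.89x = 27.54 + 3.48x → x* = 20.8519.
The welfare-loss triangle has base |x_m − x*| and height MEC(x_m) (the vertical gap between SMB and MC is zero at x* and MEC at x_m).
DWL = ½ × 2.8881 × 24.1740 = 34.9085.

DWL = $34.91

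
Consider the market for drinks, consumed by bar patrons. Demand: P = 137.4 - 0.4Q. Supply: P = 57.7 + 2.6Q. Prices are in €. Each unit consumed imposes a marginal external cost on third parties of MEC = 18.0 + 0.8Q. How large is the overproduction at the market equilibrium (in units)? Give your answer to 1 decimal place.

Market equilibrium (private): 57.7 + 2.6Q = 137.4 - 0.4Q → Q_m = 26.5667.
Social marginal benefit = demand − MEC = 119.4 - 1.2Q.
Set SMB = MC: 119.4 - 1.2Q = 57.7 + 2.6Q → Q* = 16.2368.
Gap = |26.5667 − 16.2368| = 10.3299.

10.3 units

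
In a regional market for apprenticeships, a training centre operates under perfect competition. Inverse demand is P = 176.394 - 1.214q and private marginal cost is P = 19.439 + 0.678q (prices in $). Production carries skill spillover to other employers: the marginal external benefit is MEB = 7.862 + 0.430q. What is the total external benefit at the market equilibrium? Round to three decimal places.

Market equilibrium (private): 19.439 + 0.678q = 176.394 - 1.214q → q_m = 82.9572.
Total external benefit = ∫₀^{q_m} (7.862 + 0.430q) dq = 7.862×82.9572 + ½×0.430×82.9572² = 2131.8174.

$2131.817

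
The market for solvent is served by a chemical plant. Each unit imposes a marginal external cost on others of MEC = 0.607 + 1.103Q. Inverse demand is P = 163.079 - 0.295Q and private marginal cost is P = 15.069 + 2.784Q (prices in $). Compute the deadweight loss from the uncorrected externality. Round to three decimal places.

Market equilibrium (private): 15.069 + 2.784Q = 163.079 - 0.295Q → Q_m = 48.0708.
Social marginal cost = private MC + MEC = 15.676 + 3.887Q.
Set SMC = demand: 15.676 + 3.887Q = 163.079 - 0.295Q → Q* = 35.2470.
The welfare-loss triangle has base |Q_m − Q*| and height MEC(Q_m) (the vertical gap between SMC and demand is zero at Q* and MEC at Q_m).
DWL = ½ × 12.8238 × 53.6291 = 343.8644.

DWL = $343.864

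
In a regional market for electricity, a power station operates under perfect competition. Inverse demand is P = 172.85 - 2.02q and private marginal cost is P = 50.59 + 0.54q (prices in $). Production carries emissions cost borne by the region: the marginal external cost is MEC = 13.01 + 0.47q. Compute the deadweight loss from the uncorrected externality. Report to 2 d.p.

DWL = $207.45

Market equilibrium (private): 50.59 + 0.54q = 172.85 - 2.02q → q_m = 47.7578.
Social marginal cost = private MC + MEC = 63.60 + 1.01q.
Set SMC = demand: 63.60 + 1.01q = 172.85 - 2.02q → q* = 36.0561.
The welfare-loss triangle has base |q_m − q*| and height MEC(q_m) (the vertical gap between SMC and demand is zero at q* and MEC at q_m).
DWL = ½ × 11.7017 × 35.4562 = 207.4489.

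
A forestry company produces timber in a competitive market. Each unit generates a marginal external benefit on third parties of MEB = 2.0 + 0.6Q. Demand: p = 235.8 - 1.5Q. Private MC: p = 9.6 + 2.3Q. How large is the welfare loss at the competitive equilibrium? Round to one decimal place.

Market equilibrium (private): 9.6 + 2.3Q = 235.8 - 1.5Q → Q_m = 59.5263.
Social marginal cost = private MC − MEB = 7.6 + 1.7Q.
Set SMC = demand: 7.6 + 1.7Q = 235.8 - 1.5Q → Q* = 71.3125.
Height of the DWL triangle at Q_m is demand(Q_m) − SMC(Q_m) = MEB(Q_m) = 37.7158.
DWL = ½ × 11.7862 × 37.7158 = 222.2630.

DWL = 222.3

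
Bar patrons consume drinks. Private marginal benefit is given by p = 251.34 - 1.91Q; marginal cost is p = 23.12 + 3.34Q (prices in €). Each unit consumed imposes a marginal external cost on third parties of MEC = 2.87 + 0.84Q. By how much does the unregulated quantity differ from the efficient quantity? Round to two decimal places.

Market equilibrium (private): 23.12 + 3.34Q = 251.34 - 1.91Q → Q_m = 43.4705.
Social marginal benefit = demand − MEC = 248.47 - 2.75Q.
Set SMB = MC: 248.47 - 2.75Q = 23.12 + 3.34Q → Q* = 37.0033.
Gap = |43.4705 − 37.0033| = 6.4672.

6.47 units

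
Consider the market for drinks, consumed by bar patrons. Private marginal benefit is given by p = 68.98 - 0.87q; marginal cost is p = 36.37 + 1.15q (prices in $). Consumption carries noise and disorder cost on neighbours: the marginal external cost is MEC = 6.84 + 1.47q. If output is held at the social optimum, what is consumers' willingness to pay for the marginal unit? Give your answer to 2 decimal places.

Social marginal benefit = demand − MEC = 62.14 - 2.34q.
Set SMB = MC: 62.14 - 2.34q = 36.37 + 1.15q → q* = 7.3840.
Consumer price on the demand curve at q*: 68.98 − 0.87×7.3840 = 62.5559.

P = $62.56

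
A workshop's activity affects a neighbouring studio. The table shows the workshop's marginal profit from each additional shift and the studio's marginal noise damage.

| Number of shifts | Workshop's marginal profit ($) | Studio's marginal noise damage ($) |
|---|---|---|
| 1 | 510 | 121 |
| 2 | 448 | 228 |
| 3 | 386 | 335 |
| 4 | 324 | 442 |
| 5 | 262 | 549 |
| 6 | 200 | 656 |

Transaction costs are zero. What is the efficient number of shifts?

3

Bargaining reaches the level where marginal profit last exceeds marginal noise damage.
That holds through level 3 (386 ≥ 335) but not at 4 (324 < 442).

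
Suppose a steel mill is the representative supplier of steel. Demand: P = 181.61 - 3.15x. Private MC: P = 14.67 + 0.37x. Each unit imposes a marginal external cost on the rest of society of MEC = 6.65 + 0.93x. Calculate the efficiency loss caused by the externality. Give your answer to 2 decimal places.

DWL = 289.46

Market equilibrium (private): 14.67 + 0.37x = 181.61 - 3.15x → x_m = 47.4261.
Social marginal cost = private MC + MEC = 21.32 + 1.30x.
Set SMC = demand: 21.32 + 1.30x = 181.61 - 3.15x → x* = 36.0202.
The welfare-loss triangle has base |x_m − x*| and height MEC(x_m) (the vertical gap between SMC and demand is zero at x* and MEC at x_m).
DWL = ½ × 11.4059 × 50.7563 = 289.4606.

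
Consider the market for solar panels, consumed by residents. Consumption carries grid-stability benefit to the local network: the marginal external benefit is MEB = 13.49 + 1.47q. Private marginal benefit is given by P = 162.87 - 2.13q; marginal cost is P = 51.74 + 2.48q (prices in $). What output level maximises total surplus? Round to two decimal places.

Social marginal benefit = demand + MEB = 176.36 - 0.66q.
Set SMB = MC: 176.36 - 0.66q = 51.74 + 2.48q → q* = 39.6879.

q* = 39.69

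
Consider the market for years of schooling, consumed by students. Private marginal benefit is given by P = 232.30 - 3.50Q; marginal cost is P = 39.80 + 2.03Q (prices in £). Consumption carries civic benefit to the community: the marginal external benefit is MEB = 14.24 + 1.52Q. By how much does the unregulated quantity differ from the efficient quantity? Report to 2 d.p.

Market equilibrium (private): 39.80 + 2.03Q = 232.30 - 3.50Q → Q_m = 34.8101.
Social marginal benefit = demand + MEB = 246.54 - 1.98Q.
Set SMB = MC: 246.54 - 1.98Q = 39.80 + 2.03Q → Q* = 51.5561.
Gap = |34.8101 − 51.5561| = 16.7460.

16.75 units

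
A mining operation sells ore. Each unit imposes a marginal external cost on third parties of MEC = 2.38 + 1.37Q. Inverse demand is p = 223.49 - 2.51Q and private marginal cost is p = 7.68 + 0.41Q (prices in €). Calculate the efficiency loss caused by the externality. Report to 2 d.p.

DWL = €1251.73

Market equilibrium (private): 7.68 + 0.41Q = 223.49 - 2.51Q → Q_m = 73.9075.
Social marginal cost = private MC + MEC = 10.06 + 1.78Q.
Set SMC = demand: 10.06 + 1.78Q = 223.49 - 2.51Q → Q* = 49.7506.
Between Q* and Q_m the wedge SMC − demand runs linearly from 0 to MEC(Q_m), so the loss is a triangle.
DWL = ½ × 24.1569 × 103.6333 = 1251.7296.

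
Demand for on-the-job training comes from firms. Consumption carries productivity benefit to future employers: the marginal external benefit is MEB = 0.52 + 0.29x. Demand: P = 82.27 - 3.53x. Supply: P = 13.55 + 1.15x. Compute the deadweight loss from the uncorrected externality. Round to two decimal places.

DWL = 2.60

Market equilibrium (private): 13.55 + 1.15x = 82.27 - 3.53x → x_m = 14.6838.
Social marginal benefit = demand + MEB = 82.79 - 3.24x.
Set SMB = MC: 82.79 - 3.24x = 13.55 + 1.15x → x* = 15.7722.
The loss is the area between SMB and MC from x* to x_m; with linear curves that's a triangle of height MEB(x_m).
DWL = ½ × 1.0884 × 4.7783 = 2.6004.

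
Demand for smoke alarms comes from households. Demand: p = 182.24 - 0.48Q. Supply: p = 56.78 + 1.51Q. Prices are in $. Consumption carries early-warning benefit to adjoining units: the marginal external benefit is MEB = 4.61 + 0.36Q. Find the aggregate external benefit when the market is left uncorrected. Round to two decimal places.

Market equilibrium (private): 56.78 + 1.51Q = 182.24 - 0.48Q → Q_m = 63.0452.
Total external benefit = ∫₀^{Q_m} (4.61 + 0.36Q) dQ = 4.61×63.0452 + ½×0.36×63.0452² = 1006.0839.

$1006.08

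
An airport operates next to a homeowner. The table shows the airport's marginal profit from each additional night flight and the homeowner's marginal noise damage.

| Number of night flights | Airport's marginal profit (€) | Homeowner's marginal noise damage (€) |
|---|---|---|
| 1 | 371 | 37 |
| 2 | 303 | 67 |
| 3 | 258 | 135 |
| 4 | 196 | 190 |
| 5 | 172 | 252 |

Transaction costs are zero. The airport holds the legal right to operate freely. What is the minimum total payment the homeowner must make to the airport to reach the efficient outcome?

€172

Left alone the airport would choose level 5 (marginal profit stays positive).
Efficient level: k* = 4 (marginal profit ≥ marginal noise damage through 4).
The homeowner must at least cover the airport's forgone profit from cutting 5→4: 172 = 172.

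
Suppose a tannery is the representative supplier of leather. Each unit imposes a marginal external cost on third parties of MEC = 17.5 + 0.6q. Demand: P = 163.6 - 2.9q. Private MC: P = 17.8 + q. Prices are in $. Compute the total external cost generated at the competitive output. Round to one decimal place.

$1073.5

Market equilibrium (private): 17.8 + q = 163.6 - 2.9q → q_m = 37.3846.
Total external cost = ∫₀^{q_m} (17.5 + 0.6q) dq = 17.5×37.3846 + ½×0.6×37.3846² = 1073.5130.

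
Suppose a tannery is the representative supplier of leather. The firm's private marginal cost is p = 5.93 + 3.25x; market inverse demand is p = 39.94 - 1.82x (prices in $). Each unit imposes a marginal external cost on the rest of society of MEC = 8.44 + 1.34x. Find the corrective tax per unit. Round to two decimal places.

tax = $13.79 per unit

Social marginal cost = private MC + MEC = 14.37 + 4.59x.
Set SMC = demand: 14.37 + 4.59x = 39.94 - 1.82x → x* = 3.9891.
The Pigouvian tax equals MEC at x*: 8.44 + 1.34×3.9891 = 13.7854.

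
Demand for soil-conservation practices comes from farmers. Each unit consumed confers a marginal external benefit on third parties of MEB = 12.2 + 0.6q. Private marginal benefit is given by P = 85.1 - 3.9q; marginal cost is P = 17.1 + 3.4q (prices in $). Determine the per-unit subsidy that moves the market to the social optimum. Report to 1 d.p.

Social marginal benefit = demand + MEB = 97.3 - 3.3q.
Set SMB = MC: 97.3 - 3.3q = 17.1 + 3.4q → q* = 11.9701.
The Pigouvian subsidy equals MEB at q*: 12.2 + 0.6×11.9701 = 19.3821.

subsidy = $19.4 per unit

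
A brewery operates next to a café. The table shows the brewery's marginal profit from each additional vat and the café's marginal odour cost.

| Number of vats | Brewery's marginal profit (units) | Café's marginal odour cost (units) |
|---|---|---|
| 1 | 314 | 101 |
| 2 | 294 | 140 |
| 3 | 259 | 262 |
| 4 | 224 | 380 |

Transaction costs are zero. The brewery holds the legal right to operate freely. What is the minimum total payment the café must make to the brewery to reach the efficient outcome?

Left alone the brewery would choose level 4 (marginal profit stays positive).
Efficient level: k* = 2 (marginal profit ≥ marginal odour cost through 2).
The café must at least cover the brewery's forgone profit from cutting 4→2: 259 + 224 = 483.

483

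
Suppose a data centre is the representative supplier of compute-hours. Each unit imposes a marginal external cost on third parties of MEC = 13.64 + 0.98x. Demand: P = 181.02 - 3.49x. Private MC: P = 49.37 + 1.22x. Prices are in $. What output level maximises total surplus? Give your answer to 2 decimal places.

Social marginal cost = private MC + MEC = 63.01 + 2.20x.
Set SMC = demand: 63.01 + 2.20x = 181.02 - 3.49x → x* = 20.7399.

x* = 20.74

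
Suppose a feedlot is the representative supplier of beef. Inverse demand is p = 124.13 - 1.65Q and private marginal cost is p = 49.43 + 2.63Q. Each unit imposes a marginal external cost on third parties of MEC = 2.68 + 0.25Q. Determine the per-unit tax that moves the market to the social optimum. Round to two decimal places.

Social marginal cost = private MC + MEC = 52.11 + 2.88Q.
Set SMC = demand: 52.11 + 2.88Q = 124.13 - 1.65Q → Q* = 15.8985.
The Pigouvian tax equals MEC at Q*: 2.68 + 0.25×15.8985 = 6.6546.

tax = 6.65 per unit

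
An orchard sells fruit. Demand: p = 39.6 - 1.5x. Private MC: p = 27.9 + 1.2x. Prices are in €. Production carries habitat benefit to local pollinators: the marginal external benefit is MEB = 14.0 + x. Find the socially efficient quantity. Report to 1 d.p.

Social marginal cost = private MC − MEB = 13.9 + 0.2x.
Set SMC = demand: 13.9 + 0.2x = 39.6 - 1.5x → x* = 15.1176.

x* = 15.1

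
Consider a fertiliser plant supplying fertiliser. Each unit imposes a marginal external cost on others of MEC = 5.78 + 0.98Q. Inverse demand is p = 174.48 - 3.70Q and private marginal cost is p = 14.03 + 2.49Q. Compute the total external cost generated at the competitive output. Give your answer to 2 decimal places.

479.05

Market equilibrium (private): 14.03 + 2.49Q = 174.48 - 3.70Q → Q_m = 25.9208.
Total external cost = ∫₀^{Q_m} (5.78 + 0.98Q) dQ = 5.78×25.9208 + ½×0.98×25.9208² = 479.0473.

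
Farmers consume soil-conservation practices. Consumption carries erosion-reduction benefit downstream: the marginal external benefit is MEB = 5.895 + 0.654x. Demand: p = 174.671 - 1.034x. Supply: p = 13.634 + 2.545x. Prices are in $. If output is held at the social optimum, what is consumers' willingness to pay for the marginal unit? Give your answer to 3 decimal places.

P = $115.660

Social marginal benefit = demand + MEB = 180.566 - 0.380x.
Set SMB = MC: 180.566 - 0.380x = 13.634 + 2.545x → x* = 57.0708.
Consumer price on the demand curve at x*: 174.671 − 1.034×57.0708 = 115.6598.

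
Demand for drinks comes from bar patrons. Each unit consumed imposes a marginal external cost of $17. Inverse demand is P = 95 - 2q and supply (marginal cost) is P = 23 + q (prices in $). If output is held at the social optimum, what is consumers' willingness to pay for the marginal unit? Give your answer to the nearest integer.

P = $58

Social marginal benefit = demand − MEC = 78 - 2q.
Set SMB = MC: 78 - 2q = 23 + q → q* = 18.3333.
Consumer price on the demand curve at q*: 95 − 2×18.3333 = 58.3334.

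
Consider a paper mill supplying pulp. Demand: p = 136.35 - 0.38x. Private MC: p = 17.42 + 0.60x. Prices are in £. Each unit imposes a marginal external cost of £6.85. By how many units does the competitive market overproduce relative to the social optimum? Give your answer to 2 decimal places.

Market equilibrium (private): 17.42 + 0.60x = 136.35 - 0.38x → x_m = 121.3571.
Social marginal cost = private MC + MEC = 24.27 + 0.60x.
Set SMC = demand: 24.27 + 0.60x = 136.35 - 0.38x → x* = 114.3673.
Gap = |121.3571 − 114.3673| = 6.9898.

6.99 units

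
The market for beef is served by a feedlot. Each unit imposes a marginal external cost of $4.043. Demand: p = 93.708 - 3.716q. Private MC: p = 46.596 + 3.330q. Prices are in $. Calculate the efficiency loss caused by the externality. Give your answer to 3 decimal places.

Market equilibrium (private): 46.596 + 3.330q = 93.708 - 3.716q → q_m = 6.6863.
Social marginal cost = private MC + MEC = 50.639 + 3.330q.
Set SMC = demand: 50.639 + 3.330q = 93.708 - 3.716q → q* = 6.1125.
The welfare-loss triangle has base |q_m − q*| and height MEC(q_m) (the vertical gap between SMC and demand is zero at q* and MEC at q_m).
DWL = ½ × 0.5738 × 4.0430 = 1.1599.

DWL = $1.160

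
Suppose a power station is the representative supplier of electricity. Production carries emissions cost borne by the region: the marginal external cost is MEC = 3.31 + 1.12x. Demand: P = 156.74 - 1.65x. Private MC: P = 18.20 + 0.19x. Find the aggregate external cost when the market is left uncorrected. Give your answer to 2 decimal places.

3423.92

Market equilibrium (private): 18.20 + 0.19x = 156.74 - 1.65x → x_m = 75.2935.
Total external cost = ∫₀^{x_m} (3.31 + 1.12x) dx = 3.31×75.2935 + ½×1.12×75.2935² = 3423.9237.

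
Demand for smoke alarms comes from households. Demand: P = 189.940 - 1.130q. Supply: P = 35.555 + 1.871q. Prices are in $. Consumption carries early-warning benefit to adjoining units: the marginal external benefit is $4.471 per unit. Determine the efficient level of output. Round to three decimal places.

q* = 52.934

Social marginal benefit = demand + MEB = 194.411 - 1.130q.
Set SMB = MC: 194.411 - 1.130q = 35.555 + 1.871q → q* = 52.9344.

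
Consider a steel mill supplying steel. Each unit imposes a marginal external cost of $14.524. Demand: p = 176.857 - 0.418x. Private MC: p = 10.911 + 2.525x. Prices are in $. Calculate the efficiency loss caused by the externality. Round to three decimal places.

DWL = $35.839

Market equilibrium (private): 10.911 + 2.525x = 176.857 - 0.418x → x_m = 56.3867.
Social marginal cost = private MC + MEC = 25.435 + 2.525x.
Set SMC = demand: 25.435 + 2.525x = 176.857 - 0.418x → x* = 51.4516.
Height of the DWL triangle at x_m is SMC(x_m) − demand(x_m) = MEC(x_m) = 14.5240.
DWL = ½ × 4.9351 × 14.5240 = 35.8387.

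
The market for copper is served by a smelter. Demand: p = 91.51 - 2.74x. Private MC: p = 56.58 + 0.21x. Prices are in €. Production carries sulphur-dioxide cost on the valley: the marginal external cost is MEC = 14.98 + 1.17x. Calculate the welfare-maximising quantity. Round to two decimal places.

x* = 4.84

Social marginal cost = private MC + MEC = 71.56 + 1.38x.
Set SMC = demand: 71.56 + 1.38x = 91.51 - 2.74x → x* = 4.8422.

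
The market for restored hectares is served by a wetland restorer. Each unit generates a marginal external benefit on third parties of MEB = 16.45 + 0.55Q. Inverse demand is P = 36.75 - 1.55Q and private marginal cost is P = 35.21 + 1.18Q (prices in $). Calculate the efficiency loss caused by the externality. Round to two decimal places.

Market equilibrium (private): 35.21 + 1.18Q = 36.75 - 1.55Q → Q_m = 0.5641.
Social marginal cost = private MC − MEB = 18.76 + 0.63Q.
Set SMC = demand: 18.76 + 0.63Q = 36.75 - 1.55Q → Q* = 8.2523.
The welfare-loss triangle has base |Q_m − Q*| and height MEB(Q_m) (the vertical gap between SMC and demand is zero at Q* and MEB at Q_m).
DWL = ½ × 7.6882 × 16.7603 = 64.4283.

DWL = $64.43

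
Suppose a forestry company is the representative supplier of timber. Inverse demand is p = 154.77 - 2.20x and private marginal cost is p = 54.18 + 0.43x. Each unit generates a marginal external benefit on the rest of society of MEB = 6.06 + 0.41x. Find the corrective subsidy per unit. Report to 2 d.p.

Social marginal cost = private MC − MEB = 48.12 + 0.02x.
Set SMC = demand: 48.12 + 0.02x = 154.77 - 2.20x → x* = 48.0405.
The Pigouvian subsidy equals MEB at x*: 6.06 + 0.41×48.0405 = 25.7566.

subsidy = 25.76 per unit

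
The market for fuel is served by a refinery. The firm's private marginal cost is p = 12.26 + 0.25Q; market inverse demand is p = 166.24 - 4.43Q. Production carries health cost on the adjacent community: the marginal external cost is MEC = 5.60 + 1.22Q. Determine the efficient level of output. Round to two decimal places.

Social marginal cost = private MC + MEC = 17.86 + 1.47Q.
Set SMC = demand: 17.86 + 1.47Q = 166.24 - 4.43Q → Q* = 25.1492.

Q* = 25.15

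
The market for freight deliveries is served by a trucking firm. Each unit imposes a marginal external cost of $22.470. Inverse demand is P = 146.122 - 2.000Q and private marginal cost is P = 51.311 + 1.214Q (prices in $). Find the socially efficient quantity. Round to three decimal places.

Social marginal cost = private MC + MEC = 73.781 + 1.214Q.
Set SMC = demand: 73.781 + 1.214Q = 146.122 - 2.000Q → Q* = 22.5081.

Q* = 22.508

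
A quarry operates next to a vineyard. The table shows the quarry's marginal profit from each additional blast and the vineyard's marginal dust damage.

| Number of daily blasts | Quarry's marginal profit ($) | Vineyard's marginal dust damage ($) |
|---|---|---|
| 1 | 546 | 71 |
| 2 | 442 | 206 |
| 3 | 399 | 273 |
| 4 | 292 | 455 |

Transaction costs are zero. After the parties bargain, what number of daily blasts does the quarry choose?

Bargaining reaches the level where marginal profit last exceeds marginal dust damage.
That holds through level 3 (399 ≥ 273) but not at 4 (292 < 455).

3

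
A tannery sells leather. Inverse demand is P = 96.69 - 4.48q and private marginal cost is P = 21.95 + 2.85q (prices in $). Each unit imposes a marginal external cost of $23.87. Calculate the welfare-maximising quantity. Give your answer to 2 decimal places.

q* = 6.94

Social marginal cost = private MC + MEC = 45.82 + 2.85q.
Set SMC = demand: 45.82 + 2.85q = 96.69 - 4.48q → q* = 6.9400.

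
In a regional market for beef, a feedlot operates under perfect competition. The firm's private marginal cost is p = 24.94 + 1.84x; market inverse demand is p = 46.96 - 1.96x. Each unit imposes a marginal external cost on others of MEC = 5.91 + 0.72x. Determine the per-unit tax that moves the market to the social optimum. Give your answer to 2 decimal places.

tax = 8.48 per unit

Social marginal cost = private MC + MEC = 30.85 + 2.56x.
Set SMC = demand: 30.85 + 2.56x = 46.96 - 1.96x → x* = 3.5642.
The Pigouvian tax equals MEC at x*: 5.91 + 0.72×3.5642 = 8.4762.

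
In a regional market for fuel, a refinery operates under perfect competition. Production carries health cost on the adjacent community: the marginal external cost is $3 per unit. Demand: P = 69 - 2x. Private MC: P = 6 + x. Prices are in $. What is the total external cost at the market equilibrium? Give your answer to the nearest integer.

$63

Market equilibrium (private): 6 + x = 69 - 2x → x_m = 21.0000.
Total external cost = MEC × x_m = 3 × 21.0000 = 63.0000.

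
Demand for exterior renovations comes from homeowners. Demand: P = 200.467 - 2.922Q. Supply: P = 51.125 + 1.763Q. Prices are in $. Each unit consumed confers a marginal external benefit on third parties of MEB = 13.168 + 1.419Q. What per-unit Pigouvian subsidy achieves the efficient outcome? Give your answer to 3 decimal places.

Social marginal benefit = demand + MEB = 213.635 - 1.503Q.
Set SMB = MC: 213.635 - 1.503Q = 51.125 + 1.763Q → Q* = 49.7581.
The Pigouvian subsidy equals MEB at Q*: 13.168 + 1.419×49.7581 = 83.7747.

subsidy = $83.775 per unit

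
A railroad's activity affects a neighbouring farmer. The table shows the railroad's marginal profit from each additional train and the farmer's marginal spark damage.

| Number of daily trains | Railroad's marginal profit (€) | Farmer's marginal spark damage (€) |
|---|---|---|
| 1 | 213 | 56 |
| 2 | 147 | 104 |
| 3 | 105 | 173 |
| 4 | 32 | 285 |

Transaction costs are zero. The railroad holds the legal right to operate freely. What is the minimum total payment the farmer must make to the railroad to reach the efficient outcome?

Left alone the railroad would choose level 4 (marginal profit stays positive).
Efficient level: k* = 2 (marginal profit ≥ marginal spark damage through 2).
The farmer must at least cover the railroad's forgone profit from cutting 4→2: 105 + 32 = 137.

€137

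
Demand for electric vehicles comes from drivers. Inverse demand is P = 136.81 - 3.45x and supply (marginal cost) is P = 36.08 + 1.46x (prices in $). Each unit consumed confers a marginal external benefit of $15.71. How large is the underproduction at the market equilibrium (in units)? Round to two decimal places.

3.20 units

Market equilibrium (private): 36.08 + 1.46x = 136.81 - 3.45x → x_m = 20.5153.
Social marginal benefit = demand + MEB = 152.52 - 3.45x.
Set SMB = MC: 152.52 - 3.45x = 36.08 + 1.46x → x* = 23.7149.
Gap = |20.5153 − 23.7149| = 3.1996.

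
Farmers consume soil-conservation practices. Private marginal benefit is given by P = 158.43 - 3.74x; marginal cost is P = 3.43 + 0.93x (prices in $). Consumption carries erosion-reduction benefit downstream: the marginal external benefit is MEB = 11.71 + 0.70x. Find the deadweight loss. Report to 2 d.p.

Market equilibrium (private): 3.43 + 0.93x = 158.43 - 3.74x → x_m = 33.1906.
Social marginal benefit = demand + MEB = 170.14 - 3.04x.
Set SMB = MC: 170.14 - 3.04x = 3.43 + 0.93x → x* = 41.9924.
Between x* and x_m the wedge SMB − MC runs linearly from 0 to MEB(x_m), so the loss is a triangle.
DWL = ½ × 8.8018 × 34.9434 = 153.7824.

DWL = $153.78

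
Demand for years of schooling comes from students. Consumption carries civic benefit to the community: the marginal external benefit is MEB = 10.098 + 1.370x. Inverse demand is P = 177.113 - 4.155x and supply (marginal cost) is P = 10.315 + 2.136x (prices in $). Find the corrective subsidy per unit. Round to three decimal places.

Social marginal benefit = demand + MEB = 187.211 - 2.785x.
Set SMB = MC: 187.211 - 2.785x = 10.315 + 2.136x → x* = 35.9472.
The Pigouvian subsidy equals MEB at x*: 10.098 + 1.370×35.9472 = 59.3457.

subsidy = $59.346 per unit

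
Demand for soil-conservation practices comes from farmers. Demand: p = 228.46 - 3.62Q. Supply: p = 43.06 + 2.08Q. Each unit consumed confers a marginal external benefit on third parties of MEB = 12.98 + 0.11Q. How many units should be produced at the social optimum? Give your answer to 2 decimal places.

Social marginal benefit = demand + MEB = 241.44 - 3.51Q.
Set SMB = MC: 241.44 - 3.51Q = 43.06 + 2.08Q → Q* = 35.4884.

Q* = 35.49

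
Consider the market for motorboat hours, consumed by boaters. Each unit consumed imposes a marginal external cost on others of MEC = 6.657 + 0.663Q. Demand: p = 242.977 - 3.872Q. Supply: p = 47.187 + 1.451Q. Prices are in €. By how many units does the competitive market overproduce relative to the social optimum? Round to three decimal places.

5.186 units

Market equilibrium (private): 47.187 + 1.451Q = 242.977 - 3.872Q → Q_m = 36.7819.
Social marginal benefit = demand − MEC = 236.320 - 4.535Q.
Set SMB = MC: 236.320 - 4.535Q = 47.187 + 1.451Q → Q* = 31.5959.
Gap = |36.7819 − 31.5959| = 5.1860.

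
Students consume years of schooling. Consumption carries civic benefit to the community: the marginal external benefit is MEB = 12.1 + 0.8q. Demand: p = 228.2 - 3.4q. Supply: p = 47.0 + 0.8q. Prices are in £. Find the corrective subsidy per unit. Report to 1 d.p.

subsidy = £57.6 per unit

Social marginal benefit = demand + MEB = 240.3 - 2.6q.
Set SMB = MC: 240.3 - 2.6q = 47.0 + 0.8q → q* = 56.8529.
The Pigouvian subsidy equals MEB at q*: 12.1 + 0.8×56.8529 = 57.5823.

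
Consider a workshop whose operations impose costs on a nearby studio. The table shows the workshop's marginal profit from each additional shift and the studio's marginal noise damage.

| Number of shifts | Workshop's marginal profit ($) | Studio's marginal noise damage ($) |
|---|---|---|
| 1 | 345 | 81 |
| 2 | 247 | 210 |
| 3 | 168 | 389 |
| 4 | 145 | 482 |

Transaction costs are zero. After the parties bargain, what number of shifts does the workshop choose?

2

Bargaining reaches the level where marginal profit last exceeds marginal noise damage.
That holds through level 2 (247 ≥ 210) but not at 3 (168 < 389).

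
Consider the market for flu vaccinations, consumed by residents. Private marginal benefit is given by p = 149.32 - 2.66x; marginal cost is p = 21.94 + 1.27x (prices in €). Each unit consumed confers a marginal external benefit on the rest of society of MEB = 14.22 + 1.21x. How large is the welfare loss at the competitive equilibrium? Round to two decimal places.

Market equilibrium (private): 21.94 + 1.27x = 149.32 - 2.66x → x_m = 32.4122.
Social marginal benefit = demand + MEB = 163.54 - 1.45x.
Set SMB = MC: 163.54 - 1.45x = 21.94 + 1.27x → x* = 52.0588.
The loss is the area between SMB and MC from x* to x_m; with linear curves that's a triangle of height MEB(x_m).
DWL = ½ × 19.6466 × 53.4388 = 524.9454.

DWL = €524.95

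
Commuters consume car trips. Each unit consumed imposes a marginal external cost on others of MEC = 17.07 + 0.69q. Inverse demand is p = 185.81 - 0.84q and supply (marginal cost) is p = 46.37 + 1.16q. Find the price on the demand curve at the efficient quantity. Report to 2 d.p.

P = 147.60

Social marginal benefit = demand − MEC = 168.74 - 1.53q.
Set SMB = MC: 168.74 - 1.53q = 46.37 + 1.16q → q* = 45.4907.
Consumer price on the demand curve at q*: 185.81 − 0.84×45.4907 = 147.5978.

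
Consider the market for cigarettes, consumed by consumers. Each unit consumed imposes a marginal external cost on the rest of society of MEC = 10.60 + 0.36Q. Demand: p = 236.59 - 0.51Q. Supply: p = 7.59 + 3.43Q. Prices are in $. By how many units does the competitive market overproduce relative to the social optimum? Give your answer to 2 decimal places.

7.33 units

Market equilibrium (private): 7.59 + 3.43Q = 236.59 - 0.51Q → Q_m = 58.1218.
Social marginal benefit = demand − MEC = 225.99 - 0.87Q.
Set SMB = MC: 225.99 - 0.87Q = 7.59 + 3.43Q → Q* = 50.7907.
Gap = |58.1218 − 50.7907| = 7.3311.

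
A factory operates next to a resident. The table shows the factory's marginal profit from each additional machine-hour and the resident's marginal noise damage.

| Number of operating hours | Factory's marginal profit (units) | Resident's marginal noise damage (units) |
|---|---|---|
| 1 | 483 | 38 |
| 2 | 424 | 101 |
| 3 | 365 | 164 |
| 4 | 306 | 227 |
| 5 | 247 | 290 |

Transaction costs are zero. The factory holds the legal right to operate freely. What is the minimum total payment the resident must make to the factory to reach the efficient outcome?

Left alone the factory would choose level 5 (marginal profit stays positive).
Efficient level: k* = 4 (marginal profit ≥ marginal noise damage through 4).
The resident must at least cover the factory's forgone profit from cutting 5→4: 247 = 247.

247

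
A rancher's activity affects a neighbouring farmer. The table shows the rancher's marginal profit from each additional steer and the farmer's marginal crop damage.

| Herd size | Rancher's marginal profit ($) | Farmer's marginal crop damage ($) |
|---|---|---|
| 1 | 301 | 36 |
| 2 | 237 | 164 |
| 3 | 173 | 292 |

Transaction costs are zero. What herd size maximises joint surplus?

2

Bargaining reaches the level where marginal profit last exceeds marginal crop damage.
That holds through level 2 (237 ≥ 164) but not at 3 (173 < 292).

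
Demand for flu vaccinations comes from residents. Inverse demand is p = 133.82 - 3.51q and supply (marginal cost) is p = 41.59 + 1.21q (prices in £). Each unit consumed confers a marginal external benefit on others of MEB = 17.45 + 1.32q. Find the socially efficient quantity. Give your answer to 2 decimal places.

q* = 32.26

Social marginal benefit = demand + MEB = 151.27 - 2.19q.
Set SMB = MC: 151.27 - 2.19q = 41.59 + 1.21q → q* = 32.2588.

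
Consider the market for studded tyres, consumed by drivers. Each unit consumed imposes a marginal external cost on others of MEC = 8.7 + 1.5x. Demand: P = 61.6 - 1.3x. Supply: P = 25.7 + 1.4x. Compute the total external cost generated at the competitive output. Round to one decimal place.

Market equilibrium (private): 25.7 + 1.4x = 61.6 - 1.3x → x_m = 13.2963.
Total external cost = ∫₀^{x_m} (8.7 + 1.5x) dx = 8.7×13.2963 + ½×1.5×13.2963² = 248.2715.

248.3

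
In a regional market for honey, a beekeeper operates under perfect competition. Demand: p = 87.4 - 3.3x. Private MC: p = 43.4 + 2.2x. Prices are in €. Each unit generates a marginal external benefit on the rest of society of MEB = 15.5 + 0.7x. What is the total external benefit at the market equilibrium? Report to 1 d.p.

€146.4

Market equilibrium (private): 43.4 + 2.2x = 87.4 - 3.3x → x_m = 8.0000.
Total external benefit = ∫₀^{x_m} (15.5 + 0.7x) dx = 15.5×8.0000 + ½×0.7×8.0000² = 146.4000.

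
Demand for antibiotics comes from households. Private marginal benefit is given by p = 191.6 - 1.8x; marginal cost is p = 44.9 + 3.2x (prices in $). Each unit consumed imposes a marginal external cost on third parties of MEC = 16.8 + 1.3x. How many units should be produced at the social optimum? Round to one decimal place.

Social marginal benefit = demand − MEC = 174.8 - 3.1x.
Set SMB = MC: 174.8 - 3.1x = 44.9 + 3.2x → x* = 20.6190.

x* = 20.6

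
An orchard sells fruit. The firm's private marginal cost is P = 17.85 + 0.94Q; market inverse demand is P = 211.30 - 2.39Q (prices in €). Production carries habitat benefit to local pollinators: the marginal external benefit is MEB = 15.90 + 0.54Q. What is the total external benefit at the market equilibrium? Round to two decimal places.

Market equilibrium (private): 17.85 + 0.94Q = 211.30 - 2.39Q → Q_m = 58.0931.
Total external benefit = ∫₀^{Q_m} (15.90 + 0.54Q) dQ = 15.90×58.0931 + ½×0.54×58.0931² = 1834.8785.

€1834.88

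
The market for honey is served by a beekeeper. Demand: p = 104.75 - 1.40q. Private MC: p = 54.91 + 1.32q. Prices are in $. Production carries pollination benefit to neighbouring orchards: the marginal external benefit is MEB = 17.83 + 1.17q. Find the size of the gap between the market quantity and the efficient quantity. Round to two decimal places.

Market equilibrium (private): 54.91 + 1.32q = 104.75 - 1.40q → q_m = 18.3235.
Social marginal cost = private MC − MEB = 37.08 + 0.15q.
Set SMC = demand: 37.08 + 0.15q = 104.75 - 1.40q → q* = 43.6581.
Gap = |18.3235 − 43.6581| = 25.3346.

25.33 units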